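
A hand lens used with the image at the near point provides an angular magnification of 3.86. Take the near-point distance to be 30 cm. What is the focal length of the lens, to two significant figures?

For the image at the near point, M = 1 + D/f.
f = D/(M - 1) = 30/(3.86 - 1) = 10.490 cm.

10 cm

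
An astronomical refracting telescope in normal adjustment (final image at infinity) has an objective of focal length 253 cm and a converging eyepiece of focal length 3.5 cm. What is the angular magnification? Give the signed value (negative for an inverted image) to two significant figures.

-72

M = -f_obj/f_eye = -253/(3.5) = -72.286.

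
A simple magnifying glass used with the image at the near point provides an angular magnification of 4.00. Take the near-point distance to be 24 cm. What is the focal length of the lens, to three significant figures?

For the image at the near point, M = 1 + D/f.
f = D/(M - 1) = 24/(4.0 - 1) = 8.000 cm.

8.00 cm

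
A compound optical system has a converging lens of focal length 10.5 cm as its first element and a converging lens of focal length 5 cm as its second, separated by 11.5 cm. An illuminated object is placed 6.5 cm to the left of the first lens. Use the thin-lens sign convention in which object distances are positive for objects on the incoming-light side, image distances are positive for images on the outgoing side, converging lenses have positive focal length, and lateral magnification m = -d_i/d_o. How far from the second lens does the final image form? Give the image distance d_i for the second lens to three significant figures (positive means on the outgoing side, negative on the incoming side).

First lens: d_i1 = 1/(1/10.5 - 1/6.5) = -17.062 cm.
The intermediate image is virtual, 17.062 cm to the left of lens 1, so d_o2 = L - d_i1 = 11.5 - (-17.062) = 28.562 cm.
Second lens: d_i2 = 1/(1/5 - 1/(28.562)) = 6.061 cm.

6.06 cm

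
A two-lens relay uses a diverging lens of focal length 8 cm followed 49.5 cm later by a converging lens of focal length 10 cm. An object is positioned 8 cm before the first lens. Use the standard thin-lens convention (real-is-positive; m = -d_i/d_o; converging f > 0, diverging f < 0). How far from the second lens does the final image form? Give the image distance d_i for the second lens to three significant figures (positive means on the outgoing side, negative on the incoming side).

Lens 1: 1/d_i1 = 1/f_1 - 1/d_o1 = 1/(-8) - 1/8 = -0.25000 cm^-1, so d_i1 = -4.000 cm.
The intermediate image is virtual, 4.000 cm to the left of lens 1, so d_o2 = L - d_i1 = 49.5 - (-4.000) = 53.500 cm.
Lens 2: 1/d_i2 = 1/f_2 - 1/d_o2 = 1/10 - 1/(53.500) = 0.08131 cm^-1, so d_i2 = 12.299 cm.

12.3 cm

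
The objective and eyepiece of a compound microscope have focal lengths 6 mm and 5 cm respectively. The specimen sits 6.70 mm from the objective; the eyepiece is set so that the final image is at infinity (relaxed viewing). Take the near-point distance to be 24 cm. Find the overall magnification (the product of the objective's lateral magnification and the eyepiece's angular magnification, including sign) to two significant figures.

Convert to cm: f_obj = 6 mm = 0.6 cm; d_o = 6.70 mm = 0.67 cm.
Objective: 1/d_i = 1/f_obj - 1/d_o = 1/0.6 - 1/0.67 = 0.17413 cm^-1, so d_i = 5.743 cm.
m_obj = -d_i/d_o = -5.743/0.67 = -8.571.
Eyepiece angular magnification (image at infinity): M_eye = D/f_e = 24/5 = 4.800.
Overall M = m_obj x M_eye = (-8.571)(4.800) = -41.14.

-41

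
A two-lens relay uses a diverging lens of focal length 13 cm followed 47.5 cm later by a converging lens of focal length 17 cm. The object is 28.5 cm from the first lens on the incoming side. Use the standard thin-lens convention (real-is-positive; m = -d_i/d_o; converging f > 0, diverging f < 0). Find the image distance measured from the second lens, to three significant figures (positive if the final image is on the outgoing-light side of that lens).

Applying the thin-lens equation to the first lens, 1/(-13) = 1/28.5 + 1/d_i1, which gives d_i1 = -8.928 cm.
With d_i1 < 0 the first image is virtual and lies on the object side; the object distance for lens 2 is d_o2 = 47.5 - (-8.928) = 56.428 cm.
Applying the thin-lens equation again with f_2 = 17 cm and d_o2 = 56.428 cm gives d_i2 = 24.330 cm.

24.3 cm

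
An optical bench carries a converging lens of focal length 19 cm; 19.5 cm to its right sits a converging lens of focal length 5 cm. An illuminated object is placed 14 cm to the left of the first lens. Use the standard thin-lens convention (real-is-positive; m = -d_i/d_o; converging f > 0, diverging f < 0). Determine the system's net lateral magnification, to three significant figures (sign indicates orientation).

Lens 1: 1/d_i1 = 1/f_1 - 1/d_o1 = 1/19 - 1/14 = -0.01880 cm^-1, so d_i1 = -53.200 cm.
m_1 = -(-53.200)/14 = 3.8000.
The intermediate image is virtual, 53.200 cm to the left of lens 1, so d_o2 = L - d_i1 = 19.5 - (-53.200) = 72.700 cm.
Lens 2: 1/d_i2 = 1/f_2 - 1/d_o2 = 1/5 - 1/(72.700) = 0.18624 cm^-1, so d_i2 = 5.369 cm.
m_2 = -(5.369)/(72.700) = -0.0739.
The system's lateral magnification is m_1 m_2 = (3.8000)(-0.0739) = -0.2806.

-0.281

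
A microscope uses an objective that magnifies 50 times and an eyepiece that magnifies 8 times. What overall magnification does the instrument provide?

400

The overall magnification of a compound microscope is the product of the objective and eyepiece magnifications:
M = M_obj x M_eye = 50 x 8 = 400.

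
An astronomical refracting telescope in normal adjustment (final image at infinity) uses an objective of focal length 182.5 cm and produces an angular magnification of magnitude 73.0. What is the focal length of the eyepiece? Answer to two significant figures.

|M| = f_obj/f_eye, so f_eye = f_obj/|M| = 182.5/73.0 = 2.500 cm.

2.5 cm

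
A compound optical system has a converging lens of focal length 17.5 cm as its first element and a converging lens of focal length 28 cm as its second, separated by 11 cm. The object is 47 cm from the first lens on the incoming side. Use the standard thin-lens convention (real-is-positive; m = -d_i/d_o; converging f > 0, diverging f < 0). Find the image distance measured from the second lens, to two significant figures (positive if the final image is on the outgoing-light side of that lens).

Lens 1: 1/d_i1 = 1/f_1 - 1/d_o1 = 1/17.5 - 1/47 = 0.03587 cm^-1, so d_i1 = 27.881 cm.
Since 27.881 cm > 11 cm, the first image lies past the second lens and serves as a virtual object: d_o2 = L - d_i1 = -16.881 cm.
Lens 2: 1/d_i2 = 1/f_2 - 1/d_o2 = 1/28 - 1/(-16.881) = 0.09495 cm^-1, so d_i2 = 10.532 cm.

11 cm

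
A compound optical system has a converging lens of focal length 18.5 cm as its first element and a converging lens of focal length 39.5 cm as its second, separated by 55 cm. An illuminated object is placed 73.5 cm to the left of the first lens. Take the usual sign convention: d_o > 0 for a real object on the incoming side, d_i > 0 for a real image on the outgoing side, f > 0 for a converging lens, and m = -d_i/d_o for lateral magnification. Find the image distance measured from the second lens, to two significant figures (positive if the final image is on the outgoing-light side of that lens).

Applying the thin-lens equation to the first lens, 1/18.5 = 1/73.5 + 1/d_i1, which gives d_i1 = 24.723 cm.
That image sits 30.277 cm in front of the second lens, so d_o2 = 30.277 cm.
Applying the thin-lens equation again with f_2 = 39.5 cm and d_o2 = 30.277 cm gives d_i2 = -129.674 cm.

-130 cm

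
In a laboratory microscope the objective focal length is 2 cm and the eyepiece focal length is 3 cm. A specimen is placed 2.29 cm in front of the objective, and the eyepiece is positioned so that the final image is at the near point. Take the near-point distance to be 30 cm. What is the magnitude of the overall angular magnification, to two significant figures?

Objective: 1/d_i = 1/f_obj - 1/d_o = 1/2 - 1/2.29 = 0.06332 cm^-1, so d_i = 15.793 cm.
m_obj = -d_i/d_o = -15.793/2.29 = -6.897.
Eyepiece angular magnification (image at near point): M_eye = 1 + D/f_e = 1 + 30/3 = 11.000.
Overall M = m_obj x M_eye = (-6.897)(11.000) = -75.86.
|M| = 75.86.

76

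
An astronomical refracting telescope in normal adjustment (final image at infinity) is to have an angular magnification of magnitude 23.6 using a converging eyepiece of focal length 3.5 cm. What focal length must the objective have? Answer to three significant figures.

|M| = f_obj/|f_eye|, so f_obj = |M| x |f_eye| = 23.6 x 3.5 = 82.600 cm.

82.6 cm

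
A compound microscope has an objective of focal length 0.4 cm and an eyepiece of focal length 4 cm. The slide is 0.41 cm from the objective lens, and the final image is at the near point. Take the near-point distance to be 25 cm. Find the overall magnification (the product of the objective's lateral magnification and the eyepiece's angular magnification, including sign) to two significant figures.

Objective: 1/d_i = 1/f_obj - 1/d_o = 1/0.4 - 1/0.41 = 0.06098 cm^-1, so d_i = 16.400 cm.
m_obj = -d_i/d_o = -16.400/0.41 = -40.000.
Eyepiece angular magnification (image at near point): M_eye = 1 + D/f_e = 1 + 25/4 = 7.250.
Overall M = m_obj x M_eye = (-40.000)(7.250) = -290.00.

-290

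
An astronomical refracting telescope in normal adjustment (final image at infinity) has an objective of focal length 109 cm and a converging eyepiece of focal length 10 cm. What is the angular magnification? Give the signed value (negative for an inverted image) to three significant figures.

M = -f_obj/f_eye = -109/(10) = -10.900.

-10.9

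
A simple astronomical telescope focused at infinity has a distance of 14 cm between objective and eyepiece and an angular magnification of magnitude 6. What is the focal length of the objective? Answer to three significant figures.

In normal adjustment the tube length equals f_obj + f_eye and |M| = f_obj/f_eye.
So f_obj = 6 f_eye and 6 f_eye + f_eye = 14 cm, giving f_eye = 14/7 = 2.000 cm and f_obj = 12.000 cm.

12.0 cm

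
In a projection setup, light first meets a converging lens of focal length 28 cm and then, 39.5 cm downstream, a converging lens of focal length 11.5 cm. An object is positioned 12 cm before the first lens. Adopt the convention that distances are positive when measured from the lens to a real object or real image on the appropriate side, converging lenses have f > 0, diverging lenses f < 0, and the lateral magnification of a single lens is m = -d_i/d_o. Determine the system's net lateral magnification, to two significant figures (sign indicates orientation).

Lens 1: 1/d_i1 = 1/f_1 - 1/d_o1 = 1/28 - 1/12 = -0.04762 cm^-1, so d_i1 = -21.000 cm.
m_1 = -(-21.000)/12 = 1.7500.
The intermediate image is virtual, 21.000 cm to the left of lens 1, so d_o2 = L - d_i1 = 39.5 - (-21.000) = 60.500 cm.
Lens 2: 1/d_i2 = 1/f_2 - 1/d_o2 = 1/11.5 - 1/(60.500) = 0.07043 cm^-1, so d_i2 = 14.199 cm.
m_2 = -(14.199)/(60.500) = -0.2347.
Total m = m_1 x m_2 = (1.7500)(-0.2347) = -0.4107.

-0.41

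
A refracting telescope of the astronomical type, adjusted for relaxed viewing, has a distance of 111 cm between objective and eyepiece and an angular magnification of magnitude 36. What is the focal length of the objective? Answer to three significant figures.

In normal adjustment the tube length equals f_obj + f_eye and |M| = f_obj/f_eye.
So f_obj = 36 f_eye and 36 f_eye + f_eye = 111 cm, giving f_eye = 111/37 = 3.000 cm and f_obj = 108.000 cm.

108 cm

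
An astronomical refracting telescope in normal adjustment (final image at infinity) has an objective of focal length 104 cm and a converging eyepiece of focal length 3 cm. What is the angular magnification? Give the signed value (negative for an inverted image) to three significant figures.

M = -f_obj/f_eye = -104/(3) = -34.667.

-34.7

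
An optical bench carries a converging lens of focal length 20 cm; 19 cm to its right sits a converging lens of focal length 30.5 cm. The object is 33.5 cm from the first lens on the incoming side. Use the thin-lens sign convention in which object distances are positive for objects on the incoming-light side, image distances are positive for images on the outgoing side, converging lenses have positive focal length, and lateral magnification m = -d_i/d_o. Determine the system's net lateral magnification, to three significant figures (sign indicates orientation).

-0.739

Lens 1: 1/d_i1 = 1/f_1 - 1/d_o1 = 1/20 - 1/33.5 = 0.02015 cm^-1, so d_i1 = 49.630 cm.
m_1 = -(49.630)/33.5 = -1.4815.
This image would form 49.630 cm past lens 1, i.e. 30.630 cm beyond lens 2, so it is a virtual object for lens 2: d_o2 = 19 - 49.630 = -30.630 cm.
Lens 2: 1/d_i2 = 1/f_2 - 1/d_o2 = 1/30.5 - 1/(-30.630) = 0.06544 cm^-1, so d_i2 = 15.282 cm.
m_2 = -(15.282)/(-30.630) = 0.4989.
Total m = m_1 x m_2 = (-1.4815)(0.4989) = -0.7392.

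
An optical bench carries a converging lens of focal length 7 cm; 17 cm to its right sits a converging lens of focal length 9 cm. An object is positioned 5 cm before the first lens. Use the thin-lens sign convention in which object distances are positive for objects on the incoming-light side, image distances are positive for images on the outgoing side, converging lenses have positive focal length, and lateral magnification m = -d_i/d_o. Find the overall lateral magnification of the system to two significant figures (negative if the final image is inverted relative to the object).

-1.2

First lens: d_i1 = 1/(1/7 - 1/5) = -17.500 cm.
m_1 = -(-17.500)/5 = 3.5000.
The intermediate image is virtual, 17.500 cm to the left of lens 1, so d_o2 = L - d_i1 = 17 - (-17.500) = 34.500 cm.
Second lens: d_i2 = 1/(1/9 - 1/(34.500)) = 12.176 cm.
m_2 = -(12.176)/(34.500) = -0.3529.
Total m = m_1 x m_2 = (3.5000)(-0.3529) = -1.2353.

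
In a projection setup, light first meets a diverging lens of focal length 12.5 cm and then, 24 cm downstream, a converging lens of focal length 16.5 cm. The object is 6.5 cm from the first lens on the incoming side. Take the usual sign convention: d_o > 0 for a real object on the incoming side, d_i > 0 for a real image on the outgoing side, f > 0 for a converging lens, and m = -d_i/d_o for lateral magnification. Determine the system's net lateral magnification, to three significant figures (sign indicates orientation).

Applying the thin-lens equation to the first lens, 1/(-12.5) = 1/6.5 + 1/d_i1, which gives d_i1 = -4.276 cm.
Its lateral magnification is m_1 = -d_i1/d_o1 = -(-4.276)/6.5 = 0.6579.
The intermediate image is virtual, 4.276 cm to the left of lens 1, so d_o2 = L - d_i1 = 24 - (-4.276) = 28.276 cm.
Applying the thin-lens equation again with f_2 = 16.5 cm and d_o2 = 28.276 cm gives d_i2 = 39.618 cm.
m_2 = -(39.618)/(28.276) = -1.4011.
Overall magnification: m = m_1 m_2 = -0.9218.

-0.922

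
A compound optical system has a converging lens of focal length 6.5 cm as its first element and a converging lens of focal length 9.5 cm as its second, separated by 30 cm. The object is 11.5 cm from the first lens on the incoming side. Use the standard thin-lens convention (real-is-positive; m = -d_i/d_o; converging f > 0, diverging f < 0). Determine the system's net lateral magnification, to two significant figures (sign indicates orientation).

2.2

Applying the thin-lens equation to the first lens, 1/6.5 = 1/11.5 + 1/d_i1, which gives d_i1 = 14.950 cm.
Its lateral magnification is m_1 = -d_i1/d_o1 = -(14.950)/11.5 = -1.3000.
The intermediate image is 14.950 cm to the right of lens 1, so d_o2 = L - d_i1 = 30 - 14.950 = 15.050 cm.
Applying the thin-lens equation again with f_2 = 9.5 cm and d_o2 = 15.050 cm gives d_i2 = 25.761 cm.
m_2 = -(25.761)/(15.050) = -1.7117.
Total m = m_1 x m_2 = (-1.3000)(-1.7117) = 2.2252.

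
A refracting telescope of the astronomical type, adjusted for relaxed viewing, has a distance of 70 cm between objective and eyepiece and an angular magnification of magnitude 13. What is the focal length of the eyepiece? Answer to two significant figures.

5.0 cm

In normal adjustment the tube length equals f_obj + f_eye and |M| = f_obj/f_eye.
So f_obj = 13 f_eye and 13 f_eye + f_eye = 70 cm, giving f_eye = 70/14 = 5.000 cm and f_obj = 65.000 cm.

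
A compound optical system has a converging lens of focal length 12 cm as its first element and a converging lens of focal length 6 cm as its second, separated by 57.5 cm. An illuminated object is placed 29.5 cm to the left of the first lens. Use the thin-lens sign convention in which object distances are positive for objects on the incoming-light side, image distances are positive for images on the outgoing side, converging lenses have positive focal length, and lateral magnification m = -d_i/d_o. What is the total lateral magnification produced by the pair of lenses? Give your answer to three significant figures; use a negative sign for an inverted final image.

Applying the thin-lens equation to the first lens, 1/12 = 1/29.5 + 1/d_i1, which gives d_i1 = 20.229 cm.
Its lateral magnification is m_1 = -d_i1/d_o1 = -(20.229)/29.5 = -0.6857.
The intermediate image is 20.229 cm to the right of lens 1, so d_o2 = L - d_i1 = 57.5 - 20.229 = 37.271 cm.
Applying the thin-lens equation again with f_2 = 6 cm and d_o2 = 37.271 cm gives d_i2 = 7.151 cm.
m_2 = -(7.151)/(37.271) = -0.1919.
The system's lateral magnification is m_1 m_2 = (-0.6857)(-0.1919) = 0.1316.

0.132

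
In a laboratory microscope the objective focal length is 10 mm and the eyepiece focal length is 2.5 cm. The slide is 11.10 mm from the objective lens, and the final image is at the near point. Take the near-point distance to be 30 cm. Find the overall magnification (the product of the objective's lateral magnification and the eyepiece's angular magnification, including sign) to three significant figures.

Convert to cm: f_obj = 10 mm = 1 cm; d_o = 11.10 mm = 1.11 cm.
Objective: 1/d_i = 1/f_obj - 1/d_o = 1/1 - 1/1.11 = 0.09910 cm^-1, so d_i = 10.091 cm.
m_obj = -d_i/d_o = -10.091/1.11 = -9.091.
Eyepiece angular magnification (image at near point): M_eye = 1 + D/f_e = 1 + 30/2.5 = 13.000.
Overall M = m_obj x M_eye = (-9.091)(13.000) = -118.18.

-118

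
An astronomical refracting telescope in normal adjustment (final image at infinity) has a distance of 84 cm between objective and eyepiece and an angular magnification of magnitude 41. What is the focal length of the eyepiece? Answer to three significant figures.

In normal adjustment the tube length equals f_obj + f_eye and |M| = f_obj/f_eye.
So f_obj = 41 f_eye and 41 f_eye + f_eye = 84 cm, giving f_eye = 84/42 = 2.000 cm and f_obj = 82.000 cm.

2.00 cm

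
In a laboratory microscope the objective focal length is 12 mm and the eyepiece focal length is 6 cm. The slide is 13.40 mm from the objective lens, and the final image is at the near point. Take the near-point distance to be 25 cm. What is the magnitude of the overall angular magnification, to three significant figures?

Convert to cm: f_obj = 12 mm = 1.2 cm; d_o = 13.40 mm = 1.34 cm.
Objective: 1/d_i = 1/f_obj - 1/d_o = 1/1.2 - 1/1.34 = 0.08706 cm^-1, so d_i = 11.486 cm.
m_obj = -d_i/d_o = -11.486/1.34 = -8.571.
Eyepiece angular magnification (image at near point): M_eye = 1 + D/f_e = 1 + 25/6 = 5.167.
Overall M = m_obj x M_eye = (-8.571)(5.167) = -44.29.
|M| = 44.29.

44.3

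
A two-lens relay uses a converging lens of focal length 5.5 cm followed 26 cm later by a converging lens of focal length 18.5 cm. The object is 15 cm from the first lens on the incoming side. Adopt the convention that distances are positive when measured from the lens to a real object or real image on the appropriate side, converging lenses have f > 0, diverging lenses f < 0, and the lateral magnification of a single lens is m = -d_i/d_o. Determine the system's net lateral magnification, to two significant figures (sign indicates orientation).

-9.0

Lens 1: 1/d_i1 = 1/f_1 - 1/d_o1 = 1/5.5 - 1/15 = 0.11515 cm^-1, so d_i1 = 8.684 cm.
m_1 = -(8.684)/15 = -0.5789.
Object distance for lens 2: d_o2 = 26 - 8.684 = 17.316 cm.
Lens 2: 1/d_i2 = 1/f_2 - 1/d_o2 = 1/18.5 - 1/(17.316) = -0.00370 cm^-1, so d_i2 = -270.511 cm.
m_2 = -(-270.511)/(17.316) = 15.6222.
The system's lateral magnification is m_1 m_2 = (-0.5789)(15.6222) = -9.0444.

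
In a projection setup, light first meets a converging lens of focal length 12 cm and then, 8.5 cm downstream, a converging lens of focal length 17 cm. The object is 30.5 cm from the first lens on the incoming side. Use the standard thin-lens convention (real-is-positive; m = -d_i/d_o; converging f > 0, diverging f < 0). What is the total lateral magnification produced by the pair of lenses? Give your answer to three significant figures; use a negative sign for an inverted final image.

-0.390

Lens 1: 1/d_i1 = 1/f_1 - 1/d_o1 = 1/12 - 1/30.5 = 0.05055 cm^-1, so d_i1 = 19.784 cm.
m_1 = -(19.784)/30.5 = -0.6486.
Since 19.784 cm > 8.5 cm, the first image lies past the second lens and serves as a virtual object: d_o2 = L - d_i1 = -11.284 cm.
Lens 2: 1/d_i2 = 1/f_2 - 1/d_o2 = 1/17 - 1/(-11.284) = 0.14745 cm^-1, so d_i2 = 6.782 cm.
m_2 = -(6.782)/(-11.284) = 0.6011.
The system's lateral magnification is m_1 m_2 = (-0.6486)(0.6011) = -0.3899.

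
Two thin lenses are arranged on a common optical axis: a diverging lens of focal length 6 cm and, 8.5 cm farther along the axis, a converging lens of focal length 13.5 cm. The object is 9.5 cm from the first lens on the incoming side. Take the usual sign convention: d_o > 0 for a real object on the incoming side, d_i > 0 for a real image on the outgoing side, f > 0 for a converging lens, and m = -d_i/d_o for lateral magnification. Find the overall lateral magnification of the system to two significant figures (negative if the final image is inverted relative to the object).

4.0

First lens: d_i1 = 1/(1/(-6) - 1/9.5) = -3.677 cm.
m_1 = -(-3.677)/9.5 = 0.3871.
With d_i1 < 0 the first image is virtual and lies on the object side; the object distance for lens 2 is d_o2 = 8.5 - (-3.677) = 12.177 cm.
Second lens: d_i2 = 1/(1/13.5 - 1/(12.177)) = -124.299 cm.
m_2 = -(-124.299)/(12.177) = 10.2073.
Total m = m_1 x m_2 = (0.3871)(10.2073) = 3.9512.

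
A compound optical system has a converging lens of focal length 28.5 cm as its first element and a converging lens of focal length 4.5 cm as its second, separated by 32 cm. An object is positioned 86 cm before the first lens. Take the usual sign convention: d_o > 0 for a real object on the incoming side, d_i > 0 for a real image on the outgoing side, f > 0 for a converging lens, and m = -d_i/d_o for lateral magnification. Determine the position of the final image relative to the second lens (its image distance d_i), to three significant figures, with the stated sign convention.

First lens: d_i1 = 1/(1/28.5 - 1/86) = 42.626 cm.
Since 42.626 cm > 32 cm, the first image lies past the second lens and serves as a virtual object: d_o2 = L - d_i1 = -10.626 cm.
Second lens: d_i2 = 1/(1/4.5 - 1/(-10.626)) = 3.161 cm.

3.16 cm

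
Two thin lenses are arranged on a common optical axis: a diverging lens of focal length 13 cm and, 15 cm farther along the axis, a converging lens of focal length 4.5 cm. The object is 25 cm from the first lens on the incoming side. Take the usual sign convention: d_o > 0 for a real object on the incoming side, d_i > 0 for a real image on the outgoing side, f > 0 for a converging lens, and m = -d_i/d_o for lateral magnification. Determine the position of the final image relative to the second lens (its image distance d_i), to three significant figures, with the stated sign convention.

5.56 cm

Applying the thin-lens equation to the first lens, 1/(-13) = 1/25 + 1/d_i1, which gives d_i1 = -8.553 cm.
With d_i1 < 0 the first image is virtual and lies on the object side; the object distance for lens 2 is d_o2 = 15 - (-8.553) = 23.553 cm.
Applying the thin-lens equation again with f_2 = 4.5 cm and d_o2 = 23.553 cm gives d_i2 = 5.563 cm.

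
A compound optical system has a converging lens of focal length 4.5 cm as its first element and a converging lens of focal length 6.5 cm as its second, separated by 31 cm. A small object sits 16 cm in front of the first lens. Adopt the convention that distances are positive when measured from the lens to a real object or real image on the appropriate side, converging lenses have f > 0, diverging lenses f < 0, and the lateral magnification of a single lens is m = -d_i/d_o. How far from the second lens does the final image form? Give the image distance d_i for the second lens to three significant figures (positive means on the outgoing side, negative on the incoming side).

8.82 cm

Lens 1: 1/d_i1 = 1/f_1 - 1/d_o1 = 1/4.5 - 1/16 = 0.15972 cm^-1, so d_i1 = 6.261 cm.
The intermediate image is 6.261 cm to the right of lens 1, so d_o2 = L - d_i1 = 31 - 6.261 = 24.739 cm.
Lens 2: 1/d_i2 = 1/f_2 - 1/d_o2 = 1/6.5 - 1/(24.739) = 0.11342 cm^-1, so d_i2 = 8.816 cm.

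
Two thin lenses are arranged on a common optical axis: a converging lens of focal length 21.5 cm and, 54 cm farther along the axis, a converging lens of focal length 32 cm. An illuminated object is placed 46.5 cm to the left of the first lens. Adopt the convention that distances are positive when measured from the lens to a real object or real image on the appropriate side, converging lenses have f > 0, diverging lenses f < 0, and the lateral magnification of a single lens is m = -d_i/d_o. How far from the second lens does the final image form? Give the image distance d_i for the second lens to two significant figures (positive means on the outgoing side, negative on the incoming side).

Applying the thin-lens equation to the first lens, 1/21.5 = 1/46.5 + 1/d_i1, which gives d_i1 = 39.990 cm.
Object distance for lens 2: d_o2 = 54 - 39.990 = 14.010 cm.
Applying the thin-lens equation again with f_2 = 32 cm and d_o2 = 14.010 cm gives d_i2 = -24.921 cm.

-25 cm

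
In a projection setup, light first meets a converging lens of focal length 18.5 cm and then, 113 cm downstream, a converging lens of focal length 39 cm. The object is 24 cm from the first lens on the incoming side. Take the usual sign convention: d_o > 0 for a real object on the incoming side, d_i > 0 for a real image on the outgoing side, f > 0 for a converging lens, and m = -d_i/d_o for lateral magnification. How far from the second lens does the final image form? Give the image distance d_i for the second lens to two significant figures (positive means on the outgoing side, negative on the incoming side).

-190 cm

Lens 1: 1/d_i1 = 1/f_1 - 1/d_o1 = 1/18.5 - 1/24 = 0.01239 cm^-1, so d_i1 = 80.727 cm.
That image sits 32.273 cm in front of the second lens, so d_o2 = 32.273 cm.
Lens 2: 1/d_i2 = 1/f_2 - 1/d_o2 = 1/39 - 1/(32.273) = -0.00534 cm^-1, so d_i2 = -187.095 cm.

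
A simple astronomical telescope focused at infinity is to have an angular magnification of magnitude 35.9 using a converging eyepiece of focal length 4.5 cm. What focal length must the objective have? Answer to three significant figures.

|M| = f_obj/|f_eye|, so f_obj = |M| x |f_eye| = 35.9 x 4.5 = 161.550 cm.

162 cm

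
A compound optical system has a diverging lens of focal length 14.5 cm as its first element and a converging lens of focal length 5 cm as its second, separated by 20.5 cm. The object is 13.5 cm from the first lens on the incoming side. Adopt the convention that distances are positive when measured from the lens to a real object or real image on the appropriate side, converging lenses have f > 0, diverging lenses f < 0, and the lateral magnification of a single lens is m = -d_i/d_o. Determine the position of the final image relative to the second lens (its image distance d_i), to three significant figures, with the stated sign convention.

Lens 1: 1/d_i1 = 1/f_1 - 1/d_o1 = 1/(-14.5) - 1/13.5 = -0.14304 cm^-1, so d_i1 = -6.991 cm.
With d_i1 < 0 the first image is virtual and lies on the object side; the object distance for lens 2 is d_o2 = 20.5 - (-6.991) = 27.491 cm.
Lens 2: 1/d_i2 = 1/f_2 - 1/d_o2 = 1/5 - 1/(27.491) = 0.16362 cm^-1, so d_i2 = 6.112 cm.

6.11 cm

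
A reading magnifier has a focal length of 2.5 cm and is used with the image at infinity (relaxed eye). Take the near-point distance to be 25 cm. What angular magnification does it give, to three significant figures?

10.0

M = D/f = 25/2.5 = 10.000.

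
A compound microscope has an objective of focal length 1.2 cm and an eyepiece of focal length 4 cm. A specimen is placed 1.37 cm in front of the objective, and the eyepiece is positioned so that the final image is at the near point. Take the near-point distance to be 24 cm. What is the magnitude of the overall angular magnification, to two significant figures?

49

Objective: 1/d_i = 1/f_obj - 1/d_o = 1/1.2 - 1/1.37 = 0.10341 cm^-1, so d_i = 9.671 cm.
m_obj = -d_i/d_o = -9.671/1.37 = -7.059.
Eyepiece angular magnification (image at near point): M_eye = 1 + D/f_e = 1 + 24/4 = 7.000.
Overall M = m_obj x M_eye = (-7.059)(7.000) = -49.41.
|M| = 49.41.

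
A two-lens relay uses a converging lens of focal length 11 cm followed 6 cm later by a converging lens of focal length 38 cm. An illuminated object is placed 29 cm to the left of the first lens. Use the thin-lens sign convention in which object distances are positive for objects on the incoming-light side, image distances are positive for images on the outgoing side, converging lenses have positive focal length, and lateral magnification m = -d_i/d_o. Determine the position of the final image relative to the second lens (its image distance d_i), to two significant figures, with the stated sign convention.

9.0 cm

First lens: d_i1 = 1/(1/11 - 1/29) = 17.722 cm.
Since 17.722 cm > 6 cm, the first image lies past the second lens and serves as a virtual object: d_o2 = L - d_i1 = -11.722 cm.
Second lens: d_i2 = 1/(1/38 - 1/(-11.722)) = 8.959 cm.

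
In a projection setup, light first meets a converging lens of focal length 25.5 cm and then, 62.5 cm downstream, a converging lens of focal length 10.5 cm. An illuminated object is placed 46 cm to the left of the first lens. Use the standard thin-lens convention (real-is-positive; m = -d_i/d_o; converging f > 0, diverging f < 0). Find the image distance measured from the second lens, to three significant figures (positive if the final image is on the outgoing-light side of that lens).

-10.6 cm

Lens 1: 1/d_i1 = 1/f_1 - 1/d_o1 = 1/25.5 - 1/46 = 0.01748 cm^-1, so d_i1 = 57.220 cm.
Object distance for lens 2: d_o2 = 62.5 - 57.220 = 5.280 cm.
Lens 2: 1/d_i2 = 1/f_2 - 1/d_o2 = 1/10.5 - 1/(5.280) = -0.09414 cm^-1, so d_i2 = -10.623 cm.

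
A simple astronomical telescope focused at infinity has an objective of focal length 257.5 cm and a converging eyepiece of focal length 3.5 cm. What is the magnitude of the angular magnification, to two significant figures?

74

|M| = f_obj/|f_eye| = 257.5/3.5 = 73.571.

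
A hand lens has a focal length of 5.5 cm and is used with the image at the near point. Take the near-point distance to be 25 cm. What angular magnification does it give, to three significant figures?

M = 1 + D/f = 1 + 25/5.5 = 5.545.

5.55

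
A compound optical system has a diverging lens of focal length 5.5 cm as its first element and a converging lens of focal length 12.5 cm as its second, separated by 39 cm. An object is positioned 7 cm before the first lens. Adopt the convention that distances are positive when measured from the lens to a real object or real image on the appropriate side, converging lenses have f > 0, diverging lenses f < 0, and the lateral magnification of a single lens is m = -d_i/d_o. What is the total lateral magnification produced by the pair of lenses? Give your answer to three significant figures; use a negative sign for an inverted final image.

Lens 1: 1/d_i1 = 1/f_1 - 1/d_o1 = 1/(-5.5) - 1/7 = -0.32468 cm^-1, so d_i1 = -3.080 cm.
m_1 = -(-3.080)/7 = 0.4400.
The intermediate image is virtual, 3.080 cm to the left of lens 1, so d_o2 = L - d_i1 = 39 - (-3.080) = 42.080 cm.
Lens 2: 1/d_i2 = 1/f_2 - 1/d_o2 = 1/12.5 - 1/(42.080) = 0.05624 cm^-1, so d_i2 = 17.782 cm.
m_2 = -(17.782)/(42.080) = -0.4226.
Overall magnification: m = m_1 m_2 = -0.1859.

-0.186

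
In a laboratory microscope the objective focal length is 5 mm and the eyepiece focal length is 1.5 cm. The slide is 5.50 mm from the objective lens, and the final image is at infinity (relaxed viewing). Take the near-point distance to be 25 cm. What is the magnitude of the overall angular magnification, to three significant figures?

Convert to cm: f_obj = 5 mm = 0.5 cm; d_o = 5.50 mm = 0.55 cm.
Objective: 1/d_i = 1/f_obj - 1/d_o = 1/0.5 - 1/0.55 = 0.18182 cm^-1, so d_i = 5.500 cm.
m_obj = -d_i/d_o = -5.500/0.55 = -10.000.
Eyepiece angular magnification (image at infinity): M_eye = D/f_e = 25/1.5 = 16.667.
Overall M = m_obj x M_eye = (-10.000)(16.667) = -166.67.
|M| = 166.67.

167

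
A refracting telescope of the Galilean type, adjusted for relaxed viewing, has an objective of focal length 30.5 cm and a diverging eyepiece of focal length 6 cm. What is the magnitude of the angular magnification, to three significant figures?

5.08

|M| = f_obj/|f_eye| = 30.5/6 = 5.083.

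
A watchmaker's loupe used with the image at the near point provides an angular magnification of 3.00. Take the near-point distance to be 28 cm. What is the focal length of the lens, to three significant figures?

14.0 cm

For the image at the near point, M = 1 + D/f.
f = D/(M - 1) = 28/(3.0 - 1) = 14.000 cm.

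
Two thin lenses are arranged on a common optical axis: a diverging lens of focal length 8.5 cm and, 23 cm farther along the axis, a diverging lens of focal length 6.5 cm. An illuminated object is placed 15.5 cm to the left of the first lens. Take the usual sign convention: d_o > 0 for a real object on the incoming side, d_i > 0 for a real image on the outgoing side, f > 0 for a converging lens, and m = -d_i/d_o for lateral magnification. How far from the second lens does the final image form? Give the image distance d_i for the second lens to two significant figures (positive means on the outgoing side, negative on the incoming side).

Lens 1: 1/d_i1 = 1/f_1 - 1/d_o1 = 1/(-8.5) - 1/15.5 = -0.18216 cm^-1, so d_i1 = -5.490 cm.
The intermediate image is virtual, 5.490 cm to the left of lens 1, so d_o2 = L - d_i1 = 23 - (-5.490) = 28.490 cm.
Lens 2: 1/d_i2 = 1/f_2 - 1/d_o2 = 1/(-6.5) - 1/(28.490) = -0.18895 cm^-1, so d_i2 = -5.292 cm.

-5.3 cm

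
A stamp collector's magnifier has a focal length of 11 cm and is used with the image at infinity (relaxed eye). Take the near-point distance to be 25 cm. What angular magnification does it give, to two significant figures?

M = D/f = 25/11 = 2.273.

2.3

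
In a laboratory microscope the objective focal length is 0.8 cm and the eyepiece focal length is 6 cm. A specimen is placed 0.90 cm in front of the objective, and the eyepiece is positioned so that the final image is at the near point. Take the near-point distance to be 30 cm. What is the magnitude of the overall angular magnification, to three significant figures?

48.0

Objective: 1/d_i = 1/f_obj - 1/d_o = 1/0.8 - 1/0.90 = 0.13889 cm^-1, so d_i = 7.200 cm.
m_obj = -d_i/d_o = -7.200/0.90 = -8.000.
Eyepiece angular magnification (image at near point): M_eye = 1 + D/f_e = 1 + 30/6 = 6.000.
Overall M = m_obj x M_eye = (-8.000)(6.000) = -48.00.
|M| = 48.00.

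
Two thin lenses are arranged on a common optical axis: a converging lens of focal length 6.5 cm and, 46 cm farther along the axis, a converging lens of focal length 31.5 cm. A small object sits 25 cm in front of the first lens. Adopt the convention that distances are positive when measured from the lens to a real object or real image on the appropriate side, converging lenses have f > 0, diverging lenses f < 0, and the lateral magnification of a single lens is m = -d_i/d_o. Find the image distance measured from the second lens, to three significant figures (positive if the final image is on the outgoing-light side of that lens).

Lens 1: 1/d_i1 = 1/f_1 - 1/d_o1 = 1/6.5 - 1/25 = 0.11385 cm^-1, so d_i1 = 8.784 cm.
Object distance for lens 2: d_o2 = 46 - 8.784 = 37.216 cm.
Lens 2: 1/d_i2 = 1/f_2 - 1/d_o2 = 1/31.5 - 1/(37.216) = 0.00488 cm^-1, so d_i2 = 205.085 cm.

205 cm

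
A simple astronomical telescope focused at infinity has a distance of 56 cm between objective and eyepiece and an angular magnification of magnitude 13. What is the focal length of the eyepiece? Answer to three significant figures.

4.00 cm

In normal adjustment the tube length equals f_obj + f_eye and |M| = f_obj/f_eye.
So f_obj = 13 f_eye and 13 f_eye + f_eye = 56 cm, giving f_eye = 56/14 = 4.000 cm and f_obj = 52.000 cm.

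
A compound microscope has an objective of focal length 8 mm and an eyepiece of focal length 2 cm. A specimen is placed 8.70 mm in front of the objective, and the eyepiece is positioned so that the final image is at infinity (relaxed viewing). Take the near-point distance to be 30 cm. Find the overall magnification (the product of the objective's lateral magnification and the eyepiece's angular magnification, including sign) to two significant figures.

Convert to cm: f_obj = 8 mm = 0.8 cm; d_o = 8.70 mm = 0.87 cm.
Objective: 1/d_i = 1/f_obj - 1/d_o = 1/0.8 - 1/0.87 = 0.10057 cm^-1, so d_i = 9.943 cm.
m_obj = -d_i/d_o = -9.943/0.87 = -11.429.
Eyepiece angular magnification (image at infinity): M_eye = D/f_e = 30/2 = 15.000.
Overall M = m_obj x M_eye = (-11.429)(15.000) = -171.43.

-170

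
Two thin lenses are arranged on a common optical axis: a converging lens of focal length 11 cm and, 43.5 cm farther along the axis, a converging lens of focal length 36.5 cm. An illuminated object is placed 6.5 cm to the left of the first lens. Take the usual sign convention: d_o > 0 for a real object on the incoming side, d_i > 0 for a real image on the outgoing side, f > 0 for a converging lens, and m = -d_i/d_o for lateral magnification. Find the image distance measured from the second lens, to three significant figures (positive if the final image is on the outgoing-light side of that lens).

Lens 1: 1/d_i1 = 1/f_1 - 1/d_o1 = 1/11 - 1/6.5 = -0.06294 cm^-1, so d_i1 = -15.889 cm.
The intermediate image is virtual, 15.889 cm to the left of lens 1, so d_o2 = L - d_i1 = 43.5 - (-15.889) = 59.389 cm.
Lens 2: 1/d_i2 = 1/f_2 - 1/d_o2 = 1/36.5 - 1/(59.389) = 0.01056 cm^-1, so d_i2 = 94.705 cm.

94.7 cm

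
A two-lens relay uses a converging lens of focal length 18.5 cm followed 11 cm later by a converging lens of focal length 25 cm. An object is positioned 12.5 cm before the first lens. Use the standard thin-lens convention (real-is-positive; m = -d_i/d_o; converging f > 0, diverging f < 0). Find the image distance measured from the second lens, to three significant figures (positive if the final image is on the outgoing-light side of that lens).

First lens: d_i1 = 1/(1/18.5 - 1/12.5) = -38.542 cm.
With d_i1 < 0 the first image is virtual and lies on the object side; the object distance for lens 2 is d_o2 = 11 - (-38.542) = 49.542 cm.
Second lens: d_i2 = 1/(1/25 - 1/(49.542)) = 50.467 cm.

50.5 cm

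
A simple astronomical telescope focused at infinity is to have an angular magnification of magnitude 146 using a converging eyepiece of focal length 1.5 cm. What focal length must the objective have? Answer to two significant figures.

|M| = f_obj/|f_eye|, so f_obj = |M| x |f_eye| = 146.0 x 1.5 = 219.000 cm.

220 cm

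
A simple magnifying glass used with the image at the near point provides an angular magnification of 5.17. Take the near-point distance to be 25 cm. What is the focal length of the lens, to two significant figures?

6.0 cm

For the image at the near point, M = 1 + D/f.
f = D/(M - 1) = 25/(5.17 - 1) = 5.995 cm.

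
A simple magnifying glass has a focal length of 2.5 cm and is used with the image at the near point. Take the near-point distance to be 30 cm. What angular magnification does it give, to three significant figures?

13.0

M = 1 + D/f = 1 + 30/2.5 = 13.000.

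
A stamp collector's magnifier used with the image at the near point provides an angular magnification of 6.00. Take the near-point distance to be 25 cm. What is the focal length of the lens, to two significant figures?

5.0 cm

For the image at the near point, M = 1 + D/f.
f = D/(M - 1) = 25/(6.0 - 1) = 5.000 cm.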